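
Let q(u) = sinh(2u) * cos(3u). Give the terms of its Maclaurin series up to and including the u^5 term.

Expand each factor separately, then convolve coefficients.

61*u^5/60 - 23*u^3/3 + 2*u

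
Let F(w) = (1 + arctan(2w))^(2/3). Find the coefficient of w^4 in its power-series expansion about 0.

Compose series: expand the inner function first, then feed it into the outer expansion.
So c_4 = F^(4)(0)/4! = 176/243.

176/243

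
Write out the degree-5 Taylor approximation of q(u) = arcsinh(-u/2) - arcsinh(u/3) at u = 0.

-55*u^5/20736 + 35*u^3/1296 - 5*u/6

Expand each term separately and add.
[u^0] = 0;  [u^1] = -5/6;  [u^2] = 0;  [u^3] = 35/1296;  [u^4] = 0;  [u^5] = -55/20736.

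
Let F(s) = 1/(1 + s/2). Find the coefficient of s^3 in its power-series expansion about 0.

-1/8

[s^0] = 1;  [s^1] = -1/2;  [s^2] = 1/4;  [s^3] = -1/8.
So c_3 = F′′′(0)/3! = -1/8.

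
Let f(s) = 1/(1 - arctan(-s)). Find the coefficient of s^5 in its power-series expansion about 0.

-1/5

Compose series: expand the inner function first, then feed it into the outer expansion.
[s^0] = 1;  [s^1] = -1;  [s^2] = 1;  [s^3] = -2/3;  [s^4] = 1/3;  [s^5] = -1/5.
So c_5 = f^(5)(0)/5! = -1/5.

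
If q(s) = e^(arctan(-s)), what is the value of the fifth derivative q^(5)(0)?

-5

Let u equal the inner series; expand the outer function in u and truncate.
The coefficient of s^5 in the expansion is -1/24, so q^(5)(0) = 5! * (-1/24) = -5.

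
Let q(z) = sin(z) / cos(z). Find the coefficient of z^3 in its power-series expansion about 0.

Divide the numerator series by the denominator series (power-series long division).
q(0) = 0
q′(0) = 1
q′′(0) = 0
q′′′(0) = 2
So c_3 = q′′′(0)/3! = 1/3.

1/3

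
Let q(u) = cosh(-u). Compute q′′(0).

1

Compute the successive derivatives at the expansion point and divide by k!.
From the series, [u^2] q = 1/2; multiply by 2! = 2 to get 1.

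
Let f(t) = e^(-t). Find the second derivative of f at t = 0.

From the series, [t^2] f = 1/2; multiply by 2! = 2 to get 1.

1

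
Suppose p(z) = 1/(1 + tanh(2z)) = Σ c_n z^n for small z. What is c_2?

Let u equal the inner series; expand the outer function in u and truncate.
So c_2 = p′′(0)/2! = 4.

4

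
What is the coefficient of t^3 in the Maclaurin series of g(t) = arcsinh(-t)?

[t^0] = 0;  [t^1] = -1;  [t^2] = 0;  [t^3] = 1/6.

1/6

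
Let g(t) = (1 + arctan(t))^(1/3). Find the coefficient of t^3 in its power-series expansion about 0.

Let u equal the inner series; expand the outer function in u and truncate.
g(0) = 1
g′(0) = 1/3
g′′(0) = -2/9
g′′′(0) = -8/27
So c_3 = g′′′(0)/3! = -4/81.

-4/81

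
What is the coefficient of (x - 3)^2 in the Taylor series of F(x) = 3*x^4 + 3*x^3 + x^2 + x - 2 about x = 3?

Compute the successive derivatives at the expansion point and divide by k!.
F(3) = 334
F′(3) = 412
F′′(3) = 380

190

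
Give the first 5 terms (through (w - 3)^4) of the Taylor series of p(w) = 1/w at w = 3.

(w - 3)^4/243 - (w - 3)^3/81 + (w - 3)^2/27 - (w - 3)/9 + 1/3

p(3) = 1/3
p′(3) = -1/9
p′′(3) = 2/27
p′′′(3) = -2/27
p^(4)(3) = 8/81
Dividing each by k! gives the coefficients c_0, ..., c_4.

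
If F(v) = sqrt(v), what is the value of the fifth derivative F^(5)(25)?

21/12500000

Differentiate repeatedly and evaluate at the center.
From the series, [(v - 25)^5] F = 7/500000000; multiply by 5! = 120 to get 21/12500000.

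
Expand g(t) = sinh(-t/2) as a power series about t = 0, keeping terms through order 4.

-t^3/48 - t/2

Apply the Taylor formula c_k = f^(k)(a)/k!.
g(0) = 0
g′(0) = -1/2
g′′(0) = 0
g′′′(0) = -1/8
g^(4)(0) = 0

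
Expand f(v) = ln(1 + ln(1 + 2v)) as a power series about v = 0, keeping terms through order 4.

Compose series: expand the inner function first, then feed it into the outer expansion.
f(0) = 0
f′(0) = 2
f′′(0) = -8
f′′′(0) = 56
f^(4)(0) = -560
Then c_k = f^(k)(0)/k! gives each Taylor coefficient.

-70*v^4/3 + 28*v^3/3 - 4*v^2 + 2*v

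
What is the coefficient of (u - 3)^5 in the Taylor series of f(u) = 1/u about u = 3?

-1/729

[(u - 3)^0] = 1/3;  [(u - 3)^1] = -1/9;  [(u - 3)^2] = 1/27;  [(u - 3)^3] = -1/81;  [(u - 3)^4] = 1/243;  [(u - 3)^5] = -1/729.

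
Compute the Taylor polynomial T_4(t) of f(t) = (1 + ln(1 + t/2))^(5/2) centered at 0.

Compose series: expand the inner function first, then feed it into the outer expansion.
[t^0] = 1;  [t^1] = 5/4;  [t^2] = 5/32;  [t^3] = -35/384;  [t^4] = 75/2048.

75*t^4/2048 - 35*t^3/384 + 5*t^2/32 + 5*t/4 + 1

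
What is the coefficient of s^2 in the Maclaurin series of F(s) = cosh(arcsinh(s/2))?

Substitute the inner expansion into the outer series and collect powers.
[s^0] = 1;  [s^1] = 0;  [s^2] = 1/8.
So c_2 = F′′(0)/2! = 1/8.

1/8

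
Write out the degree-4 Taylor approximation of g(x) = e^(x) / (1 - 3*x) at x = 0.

Multiply the numerator's expansion by the denominator's geometric series.
[x^0] = 1;  [x^1] = 4;  [x^2] = 25/2;  [x^3] = 113/3;  [x^4] = 2713/24.

2713*x^4/24 + 113*x^3/3 + 25*x^2/2 + 4*x + 1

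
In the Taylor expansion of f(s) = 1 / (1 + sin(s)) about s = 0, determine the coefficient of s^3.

Use the geometric series for the reciprocal, then substitute.
f(0) = 1
f′(0) = -1
f′′(0) = 2
f′′′(0) = -5
So c_3 = f′′′(0)/3! = -5/6.

-5/6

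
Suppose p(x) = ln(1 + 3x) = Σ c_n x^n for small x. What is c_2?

-9/2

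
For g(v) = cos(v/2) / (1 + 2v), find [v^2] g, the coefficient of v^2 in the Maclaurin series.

31/8

Write out both Maclaurin series and multiply, keeping only the needed powers.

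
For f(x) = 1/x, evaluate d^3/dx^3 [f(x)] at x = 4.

From the series, [(x - 4)^3] f = -1/256; multiply by 3! = 6 to get -3/128.

-3/128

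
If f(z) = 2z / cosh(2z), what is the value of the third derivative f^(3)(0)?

Write the quotient as an unknown series and match coefficients against numerator = denominator · series.
From the series, [z^3] f = -4; multiply by 3! = 6 to get -24.

-24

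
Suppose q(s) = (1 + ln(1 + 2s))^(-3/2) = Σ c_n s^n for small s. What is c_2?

21/2

Compose series: expand the inner function first, then feed it into the outer expansion.
[s^0] = 1;  [s^1] = -3;  [s^2] = 21/2.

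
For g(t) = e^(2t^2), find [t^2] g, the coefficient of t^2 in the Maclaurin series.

g(0) = 1
g′(0) = 0
g′′(0) = 4
So c_2 = g′′(0)/2! = 2.

2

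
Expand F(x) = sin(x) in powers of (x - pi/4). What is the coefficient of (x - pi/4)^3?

Differentiate repeatedly and evaluate at the center.

-sqrt(2)/12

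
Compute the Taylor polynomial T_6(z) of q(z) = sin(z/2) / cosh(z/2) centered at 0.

3*z^5/320 - z^3/12 + z/2

Write the quotient as an unknown series and match coefficients against numerator = denominator · series.
q(0) = 0
q′(0) = 1/2
q′′(0) = 0
q′′′(0) = -1/2
q^(4)(0) = 0
q^(5)(0) = 9/8
q^(6)(0) = 0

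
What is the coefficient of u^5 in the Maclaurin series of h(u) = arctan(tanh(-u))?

-2/3

Plug the Maclaurin series of the inner function into that of the outer and collect terms.
h(0) = 0
h′(0) = -1
h′′(0) = 0
h′′′(0) = 4
h^(4)(0) = 0
h^(5)(0) = -80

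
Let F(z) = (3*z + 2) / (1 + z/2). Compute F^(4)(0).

Multiply each power in the prefactor through the base expansion.
The coefficient of z^4 in the expansion is -1/4, so F^(4)(0) = 4! * (-1/4) = -6.

-6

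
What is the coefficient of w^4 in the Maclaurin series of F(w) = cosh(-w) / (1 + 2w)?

Take the Cauchy product of the two expansions.
F(0) = 1
F′(0) = -2
F′′(0) = 9
F′′′(0) = -54
F^(4)(0) = 433
So c_4 = F^(4)(0)/4! = 433/24.

433/24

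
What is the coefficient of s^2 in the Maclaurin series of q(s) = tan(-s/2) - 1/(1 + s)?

-1

Combine the two series term by term.
q(0) = -1
q′(0) = 1/2
q′′(0) = -2
So c_2 = q′′(0)/2! = -1.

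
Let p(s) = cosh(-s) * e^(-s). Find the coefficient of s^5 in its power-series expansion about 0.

-2/15

Multiply the two series term by term and collect like powers.
[s^0] = 1;  [s^1] = -1;  [s^2] = 1;  [s^3] = -2/3;  [s^4] = 1/3;  [s^5] = -2/15.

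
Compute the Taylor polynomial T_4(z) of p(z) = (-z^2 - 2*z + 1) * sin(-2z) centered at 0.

-8*z^4/3 + 10*z^3/3 + 4*z^2 - 2*z

Shift and add copies of the series according to the polynomial's terms.
p(0) = 0
p′(0) = -2
p′′(0) = 8
p′′′(0) = 20
p^(4)(0) = -64
Dividing each by k! gives the coefficients c_0, ..., c_4.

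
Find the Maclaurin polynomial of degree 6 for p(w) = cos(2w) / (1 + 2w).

1556*w^6/45 - 52*w^5/3 + 26*w^4/3 - 4*w^3 + 2*w^2 - 2*w + 1

Take the Cauchy product of the two expansions.
[w^0] = 1;  [w^1] = -2;  [w^2] = 2;  [w^3] = -4;  [w^4] = 26/3;  [w^5] = -52/3;  [w^6] = 1556/45.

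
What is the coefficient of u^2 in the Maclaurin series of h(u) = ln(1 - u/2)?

-1/8

c_2 = h′′(0)/2! = -1/8.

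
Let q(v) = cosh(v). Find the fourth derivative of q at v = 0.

The coefficient of v^4 in the expansion is 1/24, so q^(4)(0) = 4! * (1/24) = 1.

1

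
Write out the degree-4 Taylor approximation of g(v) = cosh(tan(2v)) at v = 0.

Substitute the inner expansion into the outer series and collect powers.
g(0) = 1
g′(0) = 0
g′′(0) = 4
g′′′(0) = 0
g^(4)(0) = 144

6*v^4 + 2*v^2 + 1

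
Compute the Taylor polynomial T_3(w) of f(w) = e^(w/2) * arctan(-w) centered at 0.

5*w^3/24 - w^2/2 - w

Multiply the two series term by term and collect like powers.
f(0) = 0
f′(0) = -1
f′′(0) = -1
f′′′(0) = 5/4
The Taylor polynomial is Σ f^(k)(0)/k! · w^k.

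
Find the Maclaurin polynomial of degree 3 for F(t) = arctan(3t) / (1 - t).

-6*t^3 + 3*t^2 + 3*t

Multiply the two series term by term and collect like powers.
F(0) = 0
F′(0) = 3
F′′(0) = 6
F′′′(0) = -36
Dividing each by k! gives the coefficients c_0, ..., c_3.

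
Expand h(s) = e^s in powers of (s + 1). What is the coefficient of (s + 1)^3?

h(-1) = e^(-1)
h′(-1) = e^(-1)
h′′(-1) = e^(-1)
h′′′(-1) = e^(-1)
Then c_k = h^(k)(-1)/k! gives each Taylor coefficient.

e^(-1)/6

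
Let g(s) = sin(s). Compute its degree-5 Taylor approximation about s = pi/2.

Differentiate repeatedly and evaluate at the center.
g(pi/2) = 1
g′(pi/2) = 0
g′′(pi/2) = -1
g′′′(pi/2) = 0
g^(4)(pi/2) = 1
g^(5)(pi/2) = 0
Dividing each by k! gives the coefficients c_0, ..., c_5.

(s - pi/2)^4/24 - (s - pi/2)^2/2 + 1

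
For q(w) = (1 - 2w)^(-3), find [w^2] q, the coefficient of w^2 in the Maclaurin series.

24

q(0) = 1
q′(0) = 6
q′′(0) = 48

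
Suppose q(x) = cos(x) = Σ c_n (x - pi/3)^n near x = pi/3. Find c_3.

c_3 = q′′′(pi/3)/3! = sqrt(3)/12.

sqrt(3)/12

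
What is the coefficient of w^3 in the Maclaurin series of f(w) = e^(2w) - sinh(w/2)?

Combine the two series term by term.
[w^0] = 1;  [w^1] = 3/2;  [w^2] = 2;  [w^3] = 21/16.
So c_3 = f′′′(0)/3! = 21/16.

21/16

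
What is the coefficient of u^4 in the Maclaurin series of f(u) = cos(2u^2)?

-2

f(0) = 1
f′(0) = 0
f′′(0) = 0
f′′′(0) = 0
f^(4)(0) = -48
So c_4 = f^(4)(0)/4! = -2.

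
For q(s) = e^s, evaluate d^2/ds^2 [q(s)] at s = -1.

e^(-1)

The coefficient of (s + 1)^2 in the expansion is e^(-1)/2, so q′′(-1) = 2! * (e^(-1)/2) = e^(-1).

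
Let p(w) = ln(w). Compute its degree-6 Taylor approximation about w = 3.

p(3) = ln(3)
p′(3) = 1/3
p′′(3) = -1/9
p′′′(3) = 2/27
p^(4)(3) = -2/27
p^(5)(3) = 8/81
p^(6)(3) = -40/243
Dividing each by k! gives the coefficients c_0, ..., c_6.

-(w - 3)^6/4374 + (w - 3)^5/1215 - (w - 3)^4/324 + (w - 3)^3/81 - (w - 3)^2/18 + (w - 3)/3 + ln(3)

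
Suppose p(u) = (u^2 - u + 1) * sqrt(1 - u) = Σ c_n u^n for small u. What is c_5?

-13/256

Shift and add copies of the series according to the polynomial's terms.
p(0) = 1
p′(0) = -3/2
p′′(0) = 11/4
p′′′(0) = -21/8
p^(4)(0) = -39/16
p^(5)(0) = -195/32
The Taylor polynomial is Σ p^(k)(0)/k! · u^k.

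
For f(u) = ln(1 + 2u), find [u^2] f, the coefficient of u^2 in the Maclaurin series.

-2

Differentiate repeatedly and evaluate at the center.
[u^0] = 0;  [u^1] = 2;  [u^2] = -2.
So c_2 = f′′(0)/2! = -2.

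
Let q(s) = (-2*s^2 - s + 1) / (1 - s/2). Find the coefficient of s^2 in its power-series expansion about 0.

Distribute the polynomial across the series and collect like powers.

-9/4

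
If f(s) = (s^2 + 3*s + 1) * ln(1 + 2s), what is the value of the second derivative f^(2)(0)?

Distribute the polynomial across the series and collect like powers.
The coefficient of s^2 in the expansion is 4, so f′′(0) = 2! * (4) = 8.

8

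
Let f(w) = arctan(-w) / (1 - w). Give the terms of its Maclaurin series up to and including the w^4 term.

-2*w^4/3 - 2*w^3/3 - w^2 - w

Expand each factor separately, then convolve coefficients.
f(0) = 0
f′(0) = -1
f′′(0) = -2
f′′′(0) = -4
f^(4)(0) = -16
The Taylor polynomial is Σ f^(k)(0)/k! · w^k.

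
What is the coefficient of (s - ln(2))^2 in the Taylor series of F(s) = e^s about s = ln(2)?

1

Compute the successive derivatives at the expansion point and divide by k!.
[(s - ln(2))^0] = 2;  [(s - ln(2))^1] = 2;  [(s - ln(2))^2] = 1.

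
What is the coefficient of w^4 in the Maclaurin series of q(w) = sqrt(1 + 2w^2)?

-1/2

q(0) = 1
q′(0) = 0
q′′(0) = 2
q′′′(0) = 0
q^(4)(0) = -12
The Taylor polynomial is Σ q^(k)(0)/k! · w^k.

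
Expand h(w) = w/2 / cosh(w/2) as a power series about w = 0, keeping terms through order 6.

Write the quotient as an unknown series and match coefficients against numerator = denominator · series.

5*w^5/768 - w^3/16 + w/2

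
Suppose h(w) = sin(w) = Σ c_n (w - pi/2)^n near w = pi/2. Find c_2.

h(pi/2) = 1
h′(pi/2) = 0
h′′(pi/2) = -1
Then c_k = h^(k)(pi/2)/k! gives each Taylor coefficient.

-1/2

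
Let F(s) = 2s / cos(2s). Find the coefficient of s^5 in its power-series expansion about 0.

Divide the numerator series by the denominator series (power-series long division).
[s^0] = 0;  [s^1] = 2;  [s^2] = 0;  [s^3] = 4;  [s^4] = 0;  [s^5] = 20/3.

20/3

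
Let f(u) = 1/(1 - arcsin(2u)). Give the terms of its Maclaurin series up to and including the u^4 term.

64*u^4/3 + 28*u^3/3 + 4*u^2 + 2*u + 1

Plug the Maclaurin series of the inner function into that of the outer and collect terms.
f(0) = 1
f′(0) = 2
f′′(0) = 8
f′′′(0) = 56
f^(4)(0) = 512
Dividing each by k! gives the coefficients c_0, ..., c_4.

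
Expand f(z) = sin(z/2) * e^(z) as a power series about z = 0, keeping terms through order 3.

11*z^3/48 + z^2/2 + z/2

Take the Cauchy product of the two expansions.
[z^0] = 0;  [z^1] = 1/2;  [z^2] = 1/2;  [z^3] = 11/48.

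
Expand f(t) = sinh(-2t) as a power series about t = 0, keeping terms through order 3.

f(0) = 0
f′(0) = -2
f′′(0) = 0
f′′′(0) = -8

-4*t^3/3 - 2*t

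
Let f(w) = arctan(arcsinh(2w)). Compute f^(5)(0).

Substitute the inner expansion into the outer series and collect powers.
The coefficient of w^5 in the expansion is 212/15, so f^(5)(0) = 5! * (212/15) = 1696.

1696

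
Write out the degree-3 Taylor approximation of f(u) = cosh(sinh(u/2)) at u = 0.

Substitute the inner expansion into the outer series and collect powers.
f(0) = 1
f′(0) = 0
f′′(0) = 1/4
f′′′(0) = 0
Dividing each by k! gives the coefficients c_0, ..., c_3.

u^2/8 + 1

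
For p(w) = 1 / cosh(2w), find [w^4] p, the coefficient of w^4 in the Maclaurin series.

Write the quotient as an unknown series and match coefficients against numerator = denominator · series.
p(0) = 1
p′(0) = 0
p′′(0) = -4
p′′′(0) = 0
p^(4)(0) = 80

10/3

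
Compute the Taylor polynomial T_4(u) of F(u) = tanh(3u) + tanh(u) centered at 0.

-28*u^3/3 + 4*u

Combine the two series term by term.
F(0) = 0
F′(0) = 4
F′′(0) = 0
F′′′(0) = -56
F^(4)(0) = 0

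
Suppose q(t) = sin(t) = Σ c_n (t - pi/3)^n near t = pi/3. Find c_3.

-1/12

[(t - pi/3)^0] = sqrt(3)/2;  [(t - pi/3)^1] = 1/2;  [(t - pi/3)^2] = -sqrt(3)/4;  [(t - pi/3)^3] = -1/12.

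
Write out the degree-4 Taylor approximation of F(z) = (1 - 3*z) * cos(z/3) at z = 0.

z^4/1944 + z^3/6 - z^2/18 - 3*z + 1

Multiply each power in the prefactor through the base expansion.
F(0) = 1
F′(0) = -3
F′′(0) = -1/9
F′′′(0) = 1
F^(4)(0) = 1/81
Dividing each by k! gives the coefficients c_0, ..., c_4.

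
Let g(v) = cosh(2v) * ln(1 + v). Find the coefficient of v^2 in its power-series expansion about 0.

Write out both Maclaurin series and multiply, keeping only the needed powers.
g(0) = 0
g′(0) = 1
g′′(0) = -1
Dividing each by k! gives the coefficients c_0, ..., c_2.

-1/2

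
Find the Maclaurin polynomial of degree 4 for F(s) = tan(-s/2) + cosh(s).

Add the two expansions coefficient-wise.
F(0) = 1
F′(0) = -1/2
F′′(0) = 1
F′′′(0) = -1/4
F^(4)(0) = 1

s^4/24 - s^3/24 + s^2/2 - s/2 + 1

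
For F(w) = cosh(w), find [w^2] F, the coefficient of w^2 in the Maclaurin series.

1/2

[w^0] = 1;  [w^1] = 0;  [w^2] = 1/2.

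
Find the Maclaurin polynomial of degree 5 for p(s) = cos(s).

s^4/24 - s^2/2 + 1

Use the known series and substitute for the argument.
p(0) = 1
p′(0) = 0
p′′(0) = -1
p′′′(0) = 0
p^(4)(0) = 1
p^(5)(0) = 0
The Taylor polynomial is Σ p^(k)(0)/k! · s^k.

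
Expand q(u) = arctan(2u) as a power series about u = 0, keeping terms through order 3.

q(0) = 0
q′(0) = 2
q′′(0) = 0
q′′′(0) = -16

-8*u^3/3 + 2*u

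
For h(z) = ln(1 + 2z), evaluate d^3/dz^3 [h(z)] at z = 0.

From the series, [z^3] h = 8/3; multiply by 3! = 6 to get 16.

16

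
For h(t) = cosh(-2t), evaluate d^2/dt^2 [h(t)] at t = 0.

From the series, [t^2] h = 2; multiply by 2! = 2 to get 4.

4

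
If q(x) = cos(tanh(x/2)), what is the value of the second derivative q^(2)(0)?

-1/4

Substitute the inner expansion into the outer series and collect powers.
The coefficient of x^2 in the expansion is -1/8, so q′′(0) = 2! * (-1/8) = -1/4.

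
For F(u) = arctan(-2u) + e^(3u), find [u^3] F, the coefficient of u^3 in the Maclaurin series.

43/6

Add the two expansions coefficient-wise.
[u^0] = 1;  [u^1] = 1;  [u^2] = 9/2;  [u^3] = 43/6.
So c_3 = F′′′(0)/3! = 43/6.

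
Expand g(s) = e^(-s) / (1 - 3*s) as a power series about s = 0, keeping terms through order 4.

Use 1/(1 - r) = Σ r^k on the denominator, then take the Cauchy product.
[s^0] = 1;  [s^1] = 2;  [s^2] = 13/2;  [s^3] = 58/3;  [s^4] = 1393/24.

1393*s^4/24 + 58*s^3/3 + 13*s^2/2 + 2*s + 1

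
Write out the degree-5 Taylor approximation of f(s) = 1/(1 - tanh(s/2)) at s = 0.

s^5/240 + s^4/48 + s^3/12 + s^2/4 + s/2 + 1

Substitute the inner expansion into the outer series and collect powers.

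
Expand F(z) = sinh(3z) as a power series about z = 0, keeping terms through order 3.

F(0) = 0
F′(0) = 3
F′′(0) = 0
F′′′(0) = 27
Then c_k = F^(k)(0)/k! gives each Taylor coefficient.

9*z^3/2 + 3*z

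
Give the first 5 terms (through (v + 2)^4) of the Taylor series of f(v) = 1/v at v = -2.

-(v + 2)^4/32 - (v + 2)^3/16 - (v + 2)^2/8 - (v + 2)/4 - 1/2

[(v + 2)^0] = -1/2;  [(v + 2)^1] = -1/4;  [(v + 2)^2] = -1/8;  [(v + 2)^3] = -1/16;  [(v + 2)^4] = -1/32.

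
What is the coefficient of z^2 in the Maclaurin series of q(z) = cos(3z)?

q(0) = 1
q′(0) = 0
q′′(0) = -9
The Taylor polynomial is Σ q^(k)(0)/k! · z^k.

-9/2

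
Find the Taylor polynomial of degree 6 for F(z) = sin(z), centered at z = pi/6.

Apply the Taylor formula c_k = f^(k)(a)/k!.
[(z - pi/6)^0] = 1/2;  [(z - pi/6)^1] = sqrt(3)/2;  [(z - pi/6)^2] = -1/4;  [(z - pi/6)^3] = -sqrt(3)/12;  [(z - pi/6)^4] = 1/48;  [(z - pi/6)^5] = sqrt(3)/240;  [(z - pi/6)^6] = -1/1440.

-(z - pi/6)^6/1440 + sqrt(3)*(z - pi/6)^5/240 + (z - pi/6)^4/48 - sqrt(3)*(z - pi/6)^3/12 - (z - pi/6)^2/4 + sqrt(3)*(z - pi/6)/2 + 1/2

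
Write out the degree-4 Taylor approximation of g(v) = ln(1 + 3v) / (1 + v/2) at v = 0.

Multiply the two series term by term and collect like powers.
[v^0] = 0;  [v^1] = 3;  [v^2] = -6;  [v^3] = 12;  [v^4] = -105/4.

-105*v^4/4 + 12*v^3 - 6*v^2 + 3*v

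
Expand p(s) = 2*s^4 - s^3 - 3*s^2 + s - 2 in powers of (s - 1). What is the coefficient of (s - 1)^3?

[(s - 1)^0] = -3;  [(s - 1)^1] = 0;  [(s - 1)^2] = 6;  [(s - 1)^3] = 7.
So c_3 = p′′′(1)/3! = 7.

7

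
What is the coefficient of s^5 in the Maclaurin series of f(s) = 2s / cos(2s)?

20/3

Write the quotient as an unknown series and match coefficients against numerator = denominator · series.
f(0) = 0
f′(0) = 2
f′′(0) = 0
f′′′(0) = 24
f^(4)(0) = 0
f^(5)(0) = 800
So c_5 = f^(5)(0)/5! = 20/3.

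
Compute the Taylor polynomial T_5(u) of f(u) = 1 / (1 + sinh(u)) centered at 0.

-181*u^5/120 + 4*u^4/3 - 7*u^3/6 + u^2 - u + 1

Use the geometric series for the reciprocal, then substitute.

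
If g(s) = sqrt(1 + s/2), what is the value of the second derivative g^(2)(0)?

The coefficient of s^2 in the expansion is -1/32, so g′′(0) = 2! * (-1/32) = -1/16.

-1/16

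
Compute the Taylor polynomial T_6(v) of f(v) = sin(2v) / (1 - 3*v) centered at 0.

2254*v^6/5 + 2254*v^5/15 + 50*v^4 + 50*v^3/3 + 6*v^2 + 2*v

Multiply the numerator's expansion by the denominator's geometric series.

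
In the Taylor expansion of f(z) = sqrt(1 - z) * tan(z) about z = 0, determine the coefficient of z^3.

5/24

Write out both Maclaurin series and multiply, keeping only the needed powers.
[z^0] = 0;  [z^1] = 1;  [z^2] = -1/2;  [z^3] = 5/24.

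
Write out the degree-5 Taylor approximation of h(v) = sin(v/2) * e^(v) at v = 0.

Take the Cauchy product of the two expansions.
h(0) = 0
h′(0) = 1/2
h′′(0) = 1
h′′′(0) = 11/8
h^(4)(0) = 3/2
h^(5)(0) = 41/32

41*v^5/3840 + v^4/16 + 11*v^3/48 + v^2/2 + v/2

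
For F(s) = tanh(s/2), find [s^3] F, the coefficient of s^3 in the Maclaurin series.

Use the known series and substitute for the argument.
F(0) = 0
F′(0) = 1/2
F′′(0) = 0
F′′′(0) = -1/4

-1/24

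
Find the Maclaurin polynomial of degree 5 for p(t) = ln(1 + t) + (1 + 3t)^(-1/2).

Add the two expansions coefficient-wise.
[t^0] = 1;  [t^1] = -1/2;  [t^2] = 23/8;  [t^3] = -389/48;  [t^4] = 2803/128;  [t^5] = -76289/1280.

-76289*t^5/1280 + 2803*t^4/128 - 389*t^3/48 + 23*t^2/8 - t/2 + 1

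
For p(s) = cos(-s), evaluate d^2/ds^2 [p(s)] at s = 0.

-1

The coefficient of s^2 in the expansion is -1/2, so p′′(0) = 2! * (-1/2) = -1.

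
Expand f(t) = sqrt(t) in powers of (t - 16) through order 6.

-21*(t - 16)^6/4294967296 + 7*(t - 16)^5/67108864 - 5*(t - 16)^4/2097152 + (t - 16)^3/16384 - (t - 16)^2/512 + (t - 16)/8 + 4

Apply the Taylor formula c_k = f^(k)(a)/k!.
f(16) = 4
f′(16) = 1/8
f′′(16) = -1/256
f′′′(16) = 3/8192
f^(4)(16) = -15/262144
f^(5)(16) = 105/8388608
f^(6)(16) = -945/268435456
The Taylor polynomial is Σ f^(k)(16)/k! · (t - 16)^k.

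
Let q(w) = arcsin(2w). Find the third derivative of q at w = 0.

Apply the Taylor formula c_k = f^(k)(a)/k!.
The coefficient of w^3 in the expansion is 4/3, so q′′′(0) = 3! * (4/3) = 8.

8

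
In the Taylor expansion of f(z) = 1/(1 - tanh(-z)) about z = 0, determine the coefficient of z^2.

1

Let u equal the inner series; expand the outer function in u and truncate.
f(0) = 1
f′(0) = -1
f′′(0) = 2
The Taylor polynomial is Σ f^(k)(0)/k! · z^k.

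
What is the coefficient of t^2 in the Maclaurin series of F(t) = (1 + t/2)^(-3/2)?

c_2 = F′′(0)/2! = 15/32.

15/32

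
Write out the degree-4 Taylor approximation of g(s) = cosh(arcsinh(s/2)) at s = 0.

Let u equal the inner series; expand the outer function in u and truncate.

-s^4/128 + s^2/8 + 1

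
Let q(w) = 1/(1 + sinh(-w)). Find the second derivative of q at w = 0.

Let u equal the inner series; expand the outer function in u and truncate.
From the series, [w^2] q = 1; multiply by 2! = 2 to get 2.

2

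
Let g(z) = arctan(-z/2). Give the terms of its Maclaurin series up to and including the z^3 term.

z^3/24 - z/2

Apply the Taylor formula c_k = f^(k)(a)/k!.
g(0) = 0
g′(0) = -1/2
g′′(0) = 0
g′′′(0) = 1/4
Then c_k = g^(k)(0)/k! gives each Taylor coefficient.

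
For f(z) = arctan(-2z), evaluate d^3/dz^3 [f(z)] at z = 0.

The coefficient of z^3 in the expansion is 8/3, so f′′′(0) = 3! * (8/3) = 16.

16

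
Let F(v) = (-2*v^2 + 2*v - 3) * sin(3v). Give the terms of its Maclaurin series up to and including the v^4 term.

Multiply each power in the prefactor through the base expansion.
F(0) = 0
F′(0) = -9
F′′(0) = 12
F′′′(0) = 45
F^(4)(0) = -216
The Taylor polynomial is Σ F^(k)(0)/k! · v^k.

-9*v^4 + 15*v^3/2 + 6*v^2 - 9*v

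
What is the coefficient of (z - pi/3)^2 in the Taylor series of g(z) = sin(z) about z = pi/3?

g(pi/3) = sqrt(3)/2
g′(pi/3) = 1/2
g′′(pi/3) = -sqrt(3)/2
So c_2 = g′′(pi/3)/2! = -sqrt(3)/4.

-sqrt(3)/4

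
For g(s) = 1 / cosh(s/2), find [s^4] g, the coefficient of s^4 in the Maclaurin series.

Divide the numerator series by the denominator series (power-series long division).

5/384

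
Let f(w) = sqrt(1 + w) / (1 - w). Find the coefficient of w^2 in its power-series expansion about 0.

Write out both Maclaurin series and multiply, keeping only the needed powers.
[w^0] = 1;  [w^1] = 3/2;  [w^2] = 11/8.
So c_2 = f′′(0)/2! = 11/8.

11/8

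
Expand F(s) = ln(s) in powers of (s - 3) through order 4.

F(3) = ln(3)
F′(3) = 1/3
F′′(3) = -1/9
F′′′(3) = 2/27
F^(4)(3) = -2/27

-(s - 3)^4/324 + (s - 3)^3/81 - (s - 3)^2/18 + (s - 3)/3 + ln(3)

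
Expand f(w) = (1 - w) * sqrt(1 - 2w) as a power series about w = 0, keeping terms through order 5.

-w^5/4 - w^4/8 + w^2/2 - 2*w + 1

Multiply each power in the prefactor through the base expansion.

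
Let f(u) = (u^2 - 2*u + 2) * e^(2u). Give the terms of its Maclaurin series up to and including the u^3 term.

Multiply each power in the prefactor through the base expansion.
f(0) = 2
f′(0) = 2
f′′(0) = 2
f′′′(0) = 4
Dividing each by k! gives the coefficients c_0, ..., c_3.

2*u^3/3 + u^2 + 2*u + 2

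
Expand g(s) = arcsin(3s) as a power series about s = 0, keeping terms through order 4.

g(0) = 0
g′(0) = 3
g′′(0) = 0
g′′′(0) = 27
g^(4)(0) = 0

9*s^3/2 + 3*s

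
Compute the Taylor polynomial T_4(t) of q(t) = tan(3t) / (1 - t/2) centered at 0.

39*t^4/8 + 39*t^3/4 + 3*t^2/2 + 3*t

Multiply the two series term by term and collect like powers.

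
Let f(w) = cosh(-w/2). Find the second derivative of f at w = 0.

Compute the successive derivatives at the expansion point and divide by k!.
The coefficient of w^2 in the expansion is 1/8, so f′′(0) = 2! * (1/8) = 1/4.

1/4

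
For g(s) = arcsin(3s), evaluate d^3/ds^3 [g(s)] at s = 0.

27

From the series, [s^3] g = 9/2; multiply by 3! = 6 to get 27.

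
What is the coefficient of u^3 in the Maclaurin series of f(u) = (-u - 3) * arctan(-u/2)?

-1/8

Distribute the polynomial across the series and collect like powers.
f(0) = 0
f′(0) = 3/2
f′′(0) = 1
f′′′(0) = -3/4
So c_3 = f′′′(0)/3! = -1/8.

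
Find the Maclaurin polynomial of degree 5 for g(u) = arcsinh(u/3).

g(0) = 0
g′(0) = 1/3
g′′(0) = 0
g′′′(0) = -1/27
g^(4)(0) = 0
g^(5)(0) = 1/27
Dividing each by k! gives the coefficients c_0, ..., c_5.

u^5/3240 - u^3/162 + u/3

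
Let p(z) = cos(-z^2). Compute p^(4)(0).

-12

The coefficient of z^4 in the expansion is -1/2, so p^(4)(0) = 4! * (-1/2) = -12.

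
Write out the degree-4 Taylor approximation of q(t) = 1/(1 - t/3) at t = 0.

t^4/81 + t^3/27 + t^2/9 + t/3 + 1

q(0) = 1
q′(0) = 1/3
q′′(0) = 2/9
q′′′(0) = 2/9
q^(4)(0) = 8/27
The Taylor polynomial is Σ q^(k)(0)/k! · t^k.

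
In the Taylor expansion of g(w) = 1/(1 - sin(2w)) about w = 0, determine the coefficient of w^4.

32/3

Plug the Maclaurin series of the inner function into that of the outer and collect terms.
[w^0] = 1;  [w^1] = 2;  [w^2] = 4;  [w^3] = 20/3;  [w^4] = 32/3.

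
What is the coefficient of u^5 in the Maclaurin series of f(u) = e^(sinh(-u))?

-1/10

Compose series: expand the inner function first, then feed it into the outer expansion.
So c_5 = f^(5)(0)/5! = -1/10.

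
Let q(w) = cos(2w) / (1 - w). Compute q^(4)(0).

Expand each factor separately, then convolve coefficients.
The coefficient of w^4 in the expansion is -1/3, so q^(4)(0) = 4! * (-1/3) = -8.

-8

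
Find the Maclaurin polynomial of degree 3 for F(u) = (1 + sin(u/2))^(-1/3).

Plug the Maclaurin series of the inner function into that of the outer and collect terms.
[u^0] = 1;  [u^1] = -1/6;  [u^2] = 1/18;  [u^3] = -19/1296.

-19*u^3/1296 + u^2/18 - u/6 + 1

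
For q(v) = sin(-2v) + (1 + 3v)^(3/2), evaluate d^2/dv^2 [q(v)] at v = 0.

Expand each term separately and add.
The coefficient of v^2 in the expansion is 27/8, so q′′(0) = 2! * (27/8) = 27/4.

27/4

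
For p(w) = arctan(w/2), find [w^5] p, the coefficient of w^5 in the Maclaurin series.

1/160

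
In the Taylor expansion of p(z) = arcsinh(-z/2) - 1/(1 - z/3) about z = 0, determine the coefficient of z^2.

-1/9

Add the two expansions coefficient-wise.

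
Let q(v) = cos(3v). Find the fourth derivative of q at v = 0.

81

Apply the Taylor formula c_k = f^(k)(a)/k!.
From the series, [v^4] q = 27/8; multiply by 4! = 24 to get 81.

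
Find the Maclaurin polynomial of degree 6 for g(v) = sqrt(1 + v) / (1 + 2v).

46355*v^6/1024 - 5797*v^5/256 + 1451*v^4/128 - 91*v^3/16 + 23*v^2/8 - 3*v/2 + 1

Multiply the two series term by term and collect like powers.
g(0) = 1
g′(0) = -3/2
g′′(0) = 23/4
g′′′(0) = -273/8
g^(4)(0) = 4353/16
g^(5)(0) = -86955/32
g^(6)(0) = 2085975/64
Dividing each by k! gives the coefficients c_0, ..., c_6.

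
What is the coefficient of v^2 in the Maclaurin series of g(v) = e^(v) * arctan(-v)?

-1

Multiply the two series term by term and collect like powers.
[v^0] = 0;  [v^1] = -1;  [v^2] = -1.
So c_2 = g′′(0)/2! = -1.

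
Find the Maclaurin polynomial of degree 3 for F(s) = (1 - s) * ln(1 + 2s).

Distribute the polynomial across the series and collect like powers.

14*s^3/3 - 4*s^2 + 2*s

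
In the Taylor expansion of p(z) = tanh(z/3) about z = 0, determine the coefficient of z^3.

Compute the successive derivatives at the expansion point and divide by k!.
So c_3 = p′′′(0)/3! = -1/81.

-1/81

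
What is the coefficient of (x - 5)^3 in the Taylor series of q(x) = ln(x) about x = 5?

1/375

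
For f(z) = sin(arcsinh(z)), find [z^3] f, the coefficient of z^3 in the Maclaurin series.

-1/3

Compose series: expand the inner function first, then feed it into the outer expansion.
[z^0] = 0;  [z^1] = 1;  [z^2] = 0;  [z^3] = -1/3.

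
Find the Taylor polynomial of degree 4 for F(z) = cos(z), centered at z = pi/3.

F(pi/3) = 1/2
F′(pi/3) = -sqrt(3)/2
F′′(pi/3) = -1/2
F′′′(pi/3) = sqrt(3)/2
F^(4)(pi/3) = 1/2
Then c_k = F^(k)(pi/3)/k! gives each Taylor coefficient.

(z - pi/3)^4/48 + sqrt(3)*(z - pi/3)^3/12 - (z - pi/3)^2/4 - sqrt(3)*(z - pi/3)/2 + 1/2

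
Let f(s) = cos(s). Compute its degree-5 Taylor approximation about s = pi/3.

-sqrt(3)*(s - pi/3)^5/240 + (s - pi/3)^4/48 + sqrt(3)*(s - pi/3)^3/12 - (s - pi/3)^2/4 - sqrt(3)*(s - pi/3)/2 + 1/2

Apply the Taylor formula c_k = f^(k)(a)/k!.
f(pi/3) = 1/2
f′(pi/3) = -sqrt(3)/2
f′′(pi/3) = -1/2
f′′′(pi/3) = sqrt(3)/2
f^(4)(pi/3) = 1/2
f^(5)(pi/3) = -sqrt(3)/2
The Taylor polynomial is Σ f^(k)(pi/3)/k! · (s - pi/3)^k.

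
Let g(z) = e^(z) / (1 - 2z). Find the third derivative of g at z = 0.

79

Expand each factor separately, then convolve coefficients.
The coefficient of z^3 in the expansion is 79/6, so g′′′(0) = 3! * (79/6) = 79.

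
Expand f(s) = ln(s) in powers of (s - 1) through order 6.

-(s - 1)^6/6 + (s - 1)^5/5 - (s - 1)^4/4 + (s - 1)^3/3 - (s - 1)^2/2 + (s - 1)

f(1) = 0
f′(1) = 1
f′′(1) = -1
f′′′(1) = 2
f^(4)(1) = -6
f^(5)(1) = 24
f^(6)(1) = -120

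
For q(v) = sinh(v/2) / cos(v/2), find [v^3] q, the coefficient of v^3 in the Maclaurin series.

Invert the denominator's series and multiply.
q(0) = 0
q′(0) = 1/2
q′′(0) = 0
q′′′(0) = 1/2

1/12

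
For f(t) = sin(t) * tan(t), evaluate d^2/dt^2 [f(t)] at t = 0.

Write out both Maclaurin series and multiply, keeping only the needed powers.
From the series, [t^2] f = 1; multiply by 2! = 2 to get 2.

2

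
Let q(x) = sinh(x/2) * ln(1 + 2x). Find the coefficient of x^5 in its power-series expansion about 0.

-49/24

Multiply the two series term by term and collect like powers.
q(0) = 0
q′(0) = 0
q′′(0) = 2
q′′′(0) = -6
q^(4)(0) = 33
q^(5)(0) = -245
So c_5 = q^(5)(0)/5! = -49/24.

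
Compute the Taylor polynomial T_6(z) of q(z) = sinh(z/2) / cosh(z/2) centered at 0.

Write the quotient as an unknown series and match coefficients against numerator = denominator · series.
q(0) = 0
q′(0) = 1/2
q′′(0) = 0
q′′′(0) = -1/4
q^(4)(0) = 0
q^(5)(0) = 1/2
q^(6)(0) = 0
Then c_k = q^(k)(0)/k! gives each Taylor coefficient.

z^5/240 - z^3/24 + z/2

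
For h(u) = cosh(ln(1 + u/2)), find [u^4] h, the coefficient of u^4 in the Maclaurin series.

1/32

Let u equal the inner series; expand the outer function in u and truncate.
h(0) = 1
h′(0) = 0
h′′(0) = 1/4
h′′′(0) = -3/8
h^(4)(0) = 3/4
The Taylor polynomial is Σ h^(k)(0)/k! · u^k.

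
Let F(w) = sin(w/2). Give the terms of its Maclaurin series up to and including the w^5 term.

w^5/3840 - w^3/48 + w/2

F(0) = 0
F′(0) = 1/2
F′′(0) = 0
F′′′(0) = -1/8
F^(4)(0) = 0
F^(5)(0) = 1/32
Then c_k = F^(k)(0)/k! gives each Taylor coefficient.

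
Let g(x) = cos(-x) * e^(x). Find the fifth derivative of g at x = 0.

-4

Multiply the two series term by term and collect like powers.
The coefficient of x^5 in the expansion is -1/30, so g^(5)(0) = 5! * (-1/30) = -4.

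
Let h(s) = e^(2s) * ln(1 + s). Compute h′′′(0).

Take the Cauchy product of the two expansions.
From the series, [s^3] h = 4/3; multiply by 3! = 6 to get 8.

8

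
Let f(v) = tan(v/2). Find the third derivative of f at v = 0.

1/4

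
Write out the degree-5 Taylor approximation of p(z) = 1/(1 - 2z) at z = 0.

32*z^5 + 16*z^4 + 8*z^3 + 4*z^2 + 2*z + 1

Compute the successive derivatives at the expansion point and divide by k!.
[z^0] = 1;  [z^1] = 2;  [z^2] = 4;  [z^3] = 8;  [z^4] = 16;  [z^5] = 32.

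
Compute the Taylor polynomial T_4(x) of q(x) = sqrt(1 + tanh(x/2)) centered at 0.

Substitute the inner expansion into the outer series and collect powers.
q(0) = 1
q′(0) = 1/4
q′′(0) = -1/16
q′′′(0) = -5/64
q^(4)(0) = 17/256
Dividing each by k! gives the coefficients c_0, ..., c_4.

17*x^4/6144 - 5*x^3/384 - x^2/32 + x/4 + 1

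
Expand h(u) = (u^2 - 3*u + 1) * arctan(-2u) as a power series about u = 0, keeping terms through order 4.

Multiply each power in the prefactor through the base expansion.
h(0) = 0
h′(0) = -2
h′′(0) = 12
h′′′(0) = 4
h^(4)(0) = -192
Dividing each by k! gives the coefficients c_0, ..., c_4.

-8*u^4 + 2*u^3/3 + 6*u^2 - 2*u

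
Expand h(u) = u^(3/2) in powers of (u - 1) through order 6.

[(u - 1)^0] = 1;  [(u - 1)^1] = 3/2;  [(u - 1)^2] = 3/8;  [(u - 1)^3] = -1/16;  [(u - 1)^4] = 3/128;  [(u - 1)^5] = -3/256;  [(u - 1)^6] = 7/1024.

7*(u - 1)^6/1024 - 3*(u - 1)^5/256 + 3*(u - 1)^4/128 - (u - 1)^3/16 + 3*(u - 1)^2/8 + 3*(u - 1)/2 + 1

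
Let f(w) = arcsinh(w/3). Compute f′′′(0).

The coefficient of w^3 in the expansion is -1/162, so f′′′(0) = 3! * (-1/162) = -1/27.

-1/27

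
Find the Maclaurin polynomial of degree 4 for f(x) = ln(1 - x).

-x^4/4 - x^3/3 - x^2/2 - x

f(0) = 0
f′(0) = -1
f′′(0) = -1
f′′′(0) = -2
f^(4)(0) = -6
The Taylor polynomial is Σ f^(k)(0)/k! · x^k.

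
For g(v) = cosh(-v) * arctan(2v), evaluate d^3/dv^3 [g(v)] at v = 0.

Write out both Maclaurin series and multiply, keeping only the needed powers.
The coefficient of v^3 in the expansion is -5/3, so g′′′(0) = 3! * (-5/3) = -10.

-10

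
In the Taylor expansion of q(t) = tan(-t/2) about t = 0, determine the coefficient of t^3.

Use the known series and substitute for the argument.

-1/24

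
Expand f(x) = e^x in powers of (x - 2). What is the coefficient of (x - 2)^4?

e^(2)/24

[(x - 2)^0] = e^(2);  [(x - 2)^1] = e^(2);  [(x - 2)^2] = e^(2)/2;  [(x - 2)^3] = e^(2)/6;  [(x - 2)^4] = e^(2)/24.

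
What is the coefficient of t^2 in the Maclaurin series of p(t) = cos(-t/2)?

-1/8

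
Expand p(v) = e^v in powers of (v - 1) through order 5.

e*(v - 1)^5/120 + e*(v - 1)^4/24 + e*(v - 1)^3/6 + e*(v - 1)^2/2 + e*(v - 1) + e

p(1) = e
p′(1) = e
p′′(1) = e
p′′′(1) = e
p^(4)(1) = e
p^(5)(1) = e
Then c_k = p^(k)(1)/k! gives each Taylor coefficient.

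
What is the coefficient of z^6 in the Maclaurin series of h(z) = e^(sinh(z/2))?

37/46080

Substitute the inner expansion into the outer series and collect powers.
h(0) = 1
h′(0) = 1/2
h′′(0) = 1/4
h′′′(0) = 1/4
h^(4)(0) = 5/16
h^(5)(0) = 3/8
h^(6)(0) = 37/64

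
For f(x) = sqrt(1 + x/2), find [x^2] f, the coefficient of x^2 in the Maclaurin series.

-1/32

f(0) = 1
f′(0) = 1/4
f′′(0) = -1/16
The Taylor polynomial is Σ f^(k)(0)/k! · x^k.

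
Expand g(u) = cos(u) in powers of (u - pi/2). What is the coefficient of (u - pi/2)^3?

1/6

Apply the Taylor formula c_k = f^(k)(a)/k!.
[(u - pi/2)^0] = 0;  [(u - pi/2)^1] = -1;  [(u - pi/2)^2] = 0;  [(u - pi/2)^3] = 1/6.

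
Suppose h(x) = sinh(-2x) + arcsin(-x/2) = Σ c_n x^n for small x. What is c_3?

-65/48

Combine the two series term by term.
h(0) = 0
h′(0) = -5/2
h′′(0) = 0
h′′′(0) = -65/8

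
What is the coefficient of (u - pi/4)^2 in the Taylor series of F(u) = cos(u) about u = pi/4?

Differentiate repeatedly and evaluate at the center.
So c_2 = F′′(pi/4)/2! = -sqrt(2)/4.

-sqrt(2)/4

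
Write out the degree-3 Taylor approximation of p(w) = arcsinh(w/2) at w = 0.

Use the known series and substitute for the argument.
[w^0] = 0;  [w^1] = 1/2;  [w^2] = 0;  [w^3] = -1/48.

-w^3/48 + w/2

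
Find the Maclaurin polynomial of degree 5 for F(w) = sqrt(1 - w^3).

1 - w^3/2

Differentiate repeatedly and evaluate at the center.
F(0) = 1
F′(0) = 0
F′′(0) = 0
F′′′(0) = -3
F^(4)(0) = 0
F^(5)(0) = 0
The Taylor polynomial is Σ F^(k)(0)/k! · w^k.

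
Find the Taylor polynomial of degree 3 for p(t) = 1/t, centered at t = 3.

p(3) = 1/3
p′(3) = -1/9
p′′(3) = 2/27
p′′′(3) = -2/27

-(t - 3)^3/81 + (t - 3)^2/27 - (t - 3)/9 + 1/3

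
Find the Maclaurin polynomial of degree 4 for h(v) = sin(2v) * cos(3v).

Take the Cauchy product of the two expansions.
h(0) = 0
h′(0) = 2
h′′(0) = 0
h′′′(0) = -62
h^(4)(0) = 0
Then c_k = h^(k)(0)/k! gives each Taylor coefficient.

-31*v^3/3 + 2*v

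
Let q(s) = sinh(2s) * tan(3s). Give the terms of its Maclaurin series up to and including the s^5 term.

Take the Cauchy product of the two expansions.
q(0) = 0
q′(0) = 0
q′′(0) = 12
q′′′(0) = 0
q^(4)(0) = 528
q^(5)(0) = 0
Then c_k = q^(k)(0)/k! gives each Taylor coefficient.

22*s^4 + 6*s^2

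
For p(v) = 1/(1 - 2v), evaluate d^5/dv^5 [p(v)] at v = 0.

3840

The coefficient of v^5 in the expansion is 32, so p^(5)(0) = 5! * (32) = 3840.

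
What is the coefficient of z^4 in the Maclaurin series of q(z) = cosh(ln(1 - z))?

Plug the Maclaurin series of the inner function into that of the outer and collect terms.

1/2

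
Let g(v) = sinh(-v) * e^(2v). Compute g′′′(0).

Take the Cauchy product of the two expansions.
The coefficient of v^3 in the expansion is -13/6, so g′′′(0) = 3! * (-13/6) = -13.

-13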